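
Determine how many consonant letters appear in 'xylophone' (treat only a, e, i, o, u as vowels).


Consonants in 'xylophone': x, y, l, p, h, n = 6 consonants.

6


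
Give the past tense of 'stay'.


Apply rule: Add -ed. 'stay' becomes 'stayed'.

stayed


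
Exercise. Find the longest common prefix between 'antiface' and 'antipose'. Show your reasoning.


Compare from the start: 4 characters match: 'anti'. Mismatch at position 5: 'f' vs 'p'.

anti


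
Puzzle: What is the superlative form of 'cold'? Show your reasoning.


Apply superlative formation (add -est): 'cold' -> 'coldest'.

coldest


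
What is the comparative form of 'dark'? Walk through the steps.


Apply comparative formation (add -er): 'dark' -> 'darker'.

darker


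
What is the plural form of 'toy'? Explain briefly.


Apply rule: Add -s. 'toy' becomes 'toys'.

toys


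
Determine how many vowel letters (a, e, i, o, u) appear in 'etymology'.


Vowels in 'etymology': e, o, o = 3 vowels.

3


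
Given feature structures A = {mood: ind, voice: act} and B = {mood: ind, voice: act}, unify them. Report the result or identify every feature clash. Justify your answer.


Compare features:
mood: A=ind vs B=ind -> unified: ind
voice: A=act vs B=act -> unified: act
No clashes found.

Unified: {mood: ind, voice: act}


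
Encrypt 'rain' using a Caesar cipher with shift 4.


Shift each letter by 4: r -> v, a -> e, i -> m, n -> r. Result: 'vemr'.

vemr


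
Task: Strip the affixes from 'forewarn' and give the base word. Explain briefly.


Remove prefix 'fore' from 'forewarn' to get root 'warn'.

warn


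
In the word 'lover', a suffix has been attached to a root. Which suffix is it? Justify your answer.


The word 'lover' = 'love' (root) + '-er' (suffix). The suffix is '-er'.

er


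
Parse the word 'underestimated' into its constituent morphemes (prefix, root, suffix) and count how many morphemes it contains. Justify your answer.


Step 1: Identify prefix: 'under' (meaning: beneath/insufficient)
Step 2: Identify root: 'estimate'
Step 3: Identify suffix(es): 'ed'
Decomposition: under- (prefix: beneath/insufficient) + estimate (root) + -ed (suffix: past)
Total morphemes: 3

3 morphemes (under- (prefix: beneath/insufficient) + estimate (root) + -ed (suffix: past))


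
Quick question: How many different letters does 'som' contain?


Unique letters in 'som': {m, o, s} = 3 distinct letters.

3


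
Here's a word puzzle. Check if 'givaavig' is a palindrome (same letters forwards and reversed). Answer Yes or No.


Forward: 'givaavig'
Reversed: 'givaavig'
They are identical.

Yes


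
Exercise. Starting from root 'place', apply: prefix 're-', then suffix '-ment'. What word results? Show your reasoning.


Step 1: Add prefix 're-' to 'place' = 'replace'
Step 2: Add suffix '-ment' to 'replace' = 'replacement'

replacement


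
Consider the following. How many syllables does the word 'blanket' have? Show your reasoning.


Break 'blanket' into syllables: blan-ket -> blan | ket = 2 syllables

2 syllables


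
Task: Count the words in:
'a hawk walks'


Split into words: a | hawk | walks = 3 words.

3


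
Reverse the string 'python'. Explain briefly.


Reverse 'python' character by character: 'nohtyp'.

nohtyp


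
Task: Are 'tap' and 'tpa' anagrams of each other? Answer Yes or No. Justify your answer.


Sorted letters of 'tap': 'apt'
Sorted letters of 'tpa': 'apt'
They match.

Yes


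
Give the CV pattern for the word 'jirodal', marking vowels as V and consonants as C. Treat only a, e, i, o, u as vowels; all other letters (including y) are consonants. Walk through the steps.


Letter mapping: j = C, i = V, r = C, o = V, d = C, a = V, l = C.

CVCVCVC


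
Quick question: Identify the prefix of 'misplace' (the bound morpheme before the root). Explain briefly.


The word 'misplace' = 'mis' (prefix) + 'place' (root). The prefix is 'mis'.

mis


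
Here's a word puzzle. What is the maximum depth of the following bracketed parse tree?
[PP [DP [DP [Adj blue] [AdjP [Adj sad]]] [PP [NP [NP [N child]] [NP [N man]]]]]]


Count bracket nesting levels:
'[' at pos 0: depth = 1
'[' at pos 4: depth = 2
'[' at pos 8: depth = 3
'[' at pos 12: depth = 4
'[' at pos 23: depth = 4
'[' at pos 29: depth = 5
'[' at pos 41: depth = 3
'[' at pos 45: depth = 4
'[' at pos 49: depth = 5
'[' at pos 53: depth = 6
'[' at pos 64: depth = 5
'[' at pos 68: depth = 6
Maximum depth reached: 6

6


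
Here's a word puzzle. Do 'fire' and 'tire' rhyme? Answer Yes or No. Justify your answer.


Rime (stressed vowel + following sounds) of 'fire': -ire = /aɪər/
Rime of 'tire': -ire = /aɪər/
/aɪər/ and /aɪər/ are the same ending sound, so the words rhyme.

Yes


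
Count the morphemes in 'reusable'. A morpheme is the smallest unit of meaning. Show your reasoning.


Decomposition: re- (prefix) + use (root) + -able (suffix) = 3 morpheme(s)

3 morphemes


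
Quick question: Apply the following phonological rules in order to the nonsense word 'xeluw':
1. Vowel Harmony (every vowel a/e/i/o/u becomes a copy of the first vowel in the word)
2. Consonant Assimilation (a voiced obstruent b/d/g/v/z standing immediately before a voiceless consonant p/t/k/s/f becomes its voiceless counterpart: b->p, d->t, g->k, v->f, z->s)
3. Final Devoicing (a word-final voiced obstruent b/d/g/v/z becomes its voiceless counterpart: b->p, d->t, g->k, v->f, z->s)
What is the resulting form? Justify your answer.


Starting form: 'xeluw'
Rule 1: Vowel Harmony: all vowels become 'e' (matching first vowel). 'xeluw' -> 'xelew'
Rule 2: Consonant Assimilation: no voiced obstruent (b/d/g/v/z) stands immediately before a voiceless consonant (p/t/k/s/f). No change.
Rule 3: Final Devoicing: final consonant 'w' is not one of the voiced obstruents b/d/g/v/z. No change.
Final form: 'xelew'

xelew


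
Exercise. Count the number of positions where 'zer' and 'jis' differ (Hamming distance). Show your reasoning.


Alignment:
Position 1: 'z' vs 'j' = DIFFER
Position 2: 'e' vs 'i' = DIFFER
Position 3: 'r' vs 's' = DIFFER
Total differences: 3

3


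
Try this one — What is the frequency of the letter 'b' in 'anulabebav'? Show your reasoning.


Letter 'b' in 'anulabebav': found at position(s) 6, 8 = 2 occurrence(s).

2


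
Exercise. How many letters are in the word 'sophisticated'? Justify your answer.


Spell out 'sophisticated' and number each letter: s(1), o(2), p(3), h(4), i(5), s(6), t(7), i(8), c(9), a(10), t(11), e(12), d(13). Total: 13 letters.

13


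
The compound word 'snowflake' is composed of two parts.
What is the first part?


Split 'snowflake' into 'snow' + 'flake'. The first part is 'snow'.

snow


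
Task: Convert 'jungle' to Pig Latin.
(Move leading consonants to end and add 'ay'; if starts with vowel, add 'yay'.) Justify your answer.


'jungle': move consonant cluster 'j' to end and add 'ay': 'unglejay'.

unglejay


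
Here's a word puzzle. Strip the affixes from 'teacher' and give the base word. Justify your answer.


Remove suffix '-er' from 'teacher' to get root 'teach'.

teach


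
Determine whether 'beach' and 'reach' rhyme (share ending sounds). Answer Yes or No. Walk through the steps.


Rime (stressed vowel + following sounds) of 'beach': -each = /iːtʃ/
Rime of 'reach': -each = /iːtʃ/
/iːtʃ/ and /iːtʃ/ are the same ending sound, so the words rhyme.

Yes


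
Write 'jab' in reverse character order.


Reverse 'jab' character by character: 'baj'.

baj


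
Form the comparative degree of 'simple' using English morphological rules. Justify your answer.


Apply comparative formation (ends in e: add -r): 'simple' -> 'simpler'.

simpler


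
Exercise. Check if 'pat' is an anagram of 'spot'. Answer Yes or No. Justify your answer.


Sorted letters of 'pat': 'apt'
Sorted letters of 'spot': 'opst'
They do not match.

No


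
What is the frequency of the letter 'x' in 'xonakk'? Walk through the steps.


Letter 'x' in 'xonakk': found at position(s) 1 = 1 occurrence(s).

1


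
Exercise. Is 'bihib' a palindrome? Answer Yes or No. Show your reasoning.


Forward: 'bihib'
Reversed: 'bihib'
They are identical.

Yes


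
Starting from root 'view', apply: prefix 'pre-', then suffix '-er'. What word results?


Step 1: Add prefix 'pre-' to 'view' = 'preview'
Step 2: Add suffix '-er' to 'preview' = 'previewer'

previewer


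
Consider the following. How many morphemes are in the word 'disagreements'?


Decomposition: dis- (prefix) + agree (root) + -ment (suffix) + -s (plural) = 4 morpheme(s)

4 morphemes


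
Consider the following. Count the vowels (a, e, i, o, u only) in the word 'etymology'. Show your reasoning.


Vowels in 'etymology': e, o, o = 3 vowels.

3


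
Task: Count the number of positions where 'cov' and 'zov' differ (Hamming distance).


Alignment:
Position 1: 'c' vs 'z' = DIFFER
Position 2: 'o' vs 'o' = match
Position 3: 'v' vs 'v' = match
Total differences: 1

1


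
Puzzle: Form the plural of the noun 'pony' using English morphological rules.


Apply rule: Change -y to -ies (consonant + y). 'pony' becomes 'ponies'.

ponies


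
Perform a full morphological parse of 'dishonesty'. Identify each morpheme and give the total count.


Step 1: Identify prefix: 'dis' (meaning: not/apart)
Step 2: Identify root: 'honest'
Step 3: Identify suffix(es): 'y'
Decomposition: dis- (prefix: not/apart) + honest (root) + -y (suffix: quality)
Total morphemes: 3

3 morphemes (dis- (prefix: not/apart) + honest (root) + -y (suffix: quality))


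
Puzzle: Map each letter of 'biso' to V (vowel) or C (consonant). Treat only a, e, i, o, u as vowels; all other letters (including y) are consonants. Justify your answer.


Letter mapping: b = C, i = V, s = C, o = V.

CVCV


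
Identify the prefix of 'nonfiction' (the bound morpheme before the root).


The word 'nonfiction' = 'non' (prefix) + 'fiction' (root). The prefix is 'non'.

non


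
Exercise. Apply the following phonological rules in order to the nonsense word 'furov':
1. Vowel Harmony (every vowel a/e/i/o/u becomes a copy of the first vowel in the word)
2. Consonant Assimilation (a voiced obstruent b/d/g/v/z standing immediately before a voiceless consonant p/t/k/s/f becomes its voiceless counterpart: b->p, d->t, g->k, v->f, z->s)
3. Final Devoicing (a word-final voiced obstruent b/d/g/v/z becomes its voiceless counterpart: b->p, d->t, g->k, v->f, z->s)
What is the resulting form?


Starting form: 'furov'
Rule 1: Vowel Harmony: all vowels become 'u' (matching first vowel). 'furov' -> 'furuv'
Rule 2: Consonant Assimilation: no voiced obstruent (b/d/g/v/z) stands immediately before a voiceless consonant (p/t/k/s/f). No change.
Rule 3: Final Devoicing: word-final voiced obstruent 'v' becomes voiceless 'f'. 'furuv' -> 'furuf'
Final form: 'furuf'

furuf


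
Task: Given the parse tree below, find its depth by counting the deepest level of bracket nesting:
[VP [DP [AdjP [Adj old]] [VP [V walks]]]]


Count bracket nesting levels:
'[' at pos 0: depth = 1
'[' at pos 4: depth = 2
'[' at pos 8: depth = 3
'[' at pos 14: depth = 4
'[' at pos 25: depth = 3
'[' at pos 29: depth = 4
Maximum depth reached: 4

4


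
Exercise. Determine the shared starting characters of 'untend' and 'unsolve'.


Compare from the start: 2 characters match: 'un'. Mismatch at position 3: 't' vs 's'.

un


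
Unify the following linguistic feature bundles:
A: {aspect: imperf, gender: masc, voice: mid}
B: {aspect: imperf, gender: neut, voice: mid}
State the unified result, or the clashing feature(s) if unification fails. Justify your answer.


Compare features:
aspect: A=imperf vs B=imperf -> unified: imperf
gender: A=masc vs B=neut -> CLASH
voice: A=mid vs B=mid -> unified: mid
Clash detected on feature 'gender' (masc vs neut); unification fails.

CLASH on 'gender' (masc vs neut)


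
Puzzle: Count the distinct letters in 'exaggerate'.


Unique letters in 'exaggerate': {a, e, g, r, t, x} = 6 distinct letters.

6


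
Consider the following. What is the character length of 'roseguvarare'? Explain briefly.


Spell out 'roseguvarare' and number each letter: r(1), o(2), s(3), e(4), g(5), u(6), v(7), a(8), r(9), a(10), r(11), e(12). Total: 12 letters.

12


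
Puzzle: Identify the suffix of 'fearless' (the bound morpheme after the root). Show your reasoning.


The word 'fearless' = 'fear' (root) + '-less' (suffix). The suffix is '-less'.

less


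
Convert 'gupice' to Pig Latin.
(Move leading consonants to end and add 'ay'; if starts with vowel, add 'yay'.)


'gupice': move consonant cluster 'g' to end and add 'ay': 'upicegay'.

upicegay


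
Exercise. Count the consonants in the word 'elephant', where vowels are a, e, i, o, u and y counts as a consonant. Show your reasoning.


Consonants in 'elephant': l, p, h, n, t = 5 consonants.

5


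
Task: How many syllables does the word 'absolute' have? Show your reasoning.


Break 'absolute' into syllables: ab-so-lute -> ab | so | lute = 3 syllables

3 syllables


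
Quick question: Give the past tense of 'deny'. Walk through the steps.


Apply rule: Change -y to -ied. 'deny' becomes 'denied'.

denied


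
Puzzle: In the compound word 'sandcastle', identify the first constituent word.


Split 'sandcastle' into 'sand' + 'castle'. The first part is 'sand'.

sand


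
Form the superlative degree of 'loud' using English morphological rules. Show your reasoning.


Apply superlative formation (add -est): 'loud' -> 'loudest'.

loudest


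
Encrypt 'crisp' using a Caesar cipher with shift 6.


Shift each letter by 6: c -> i, r -> x, i -> o, s -> y, p -> v. Result: 'ixoyv'.

ixoyv


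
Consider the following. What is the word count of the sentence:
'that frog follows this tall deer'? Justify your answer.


Split into words: that | frog | follows | this | tall | deer = 6 words.

6


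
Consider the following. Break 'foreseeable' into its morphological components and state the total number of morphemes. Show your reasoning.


Step 1: Identify prefix: 'fore' (meaning: before/front)
Step 2: Identify root: 'see'
Step 3: Identify suffix(es): 'able'
Decomposition: fore- (prefix: before/front) + see (root) + -able (suffix: capable of)
Total morphemes: 3

3 morphemes (fore- (prefix: before/front) + see (root) + -able (suffix: capable of))


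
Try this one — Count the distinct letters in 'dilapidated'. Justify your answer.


Unique letters in 'dilapidated': {a, d, e, i, l, p, t} = 7 distinct letters.

7


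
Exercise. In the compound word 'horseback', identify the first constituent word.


Split 'horseback' into 'horse' + 'back'. The first part is 'horse'.

horse


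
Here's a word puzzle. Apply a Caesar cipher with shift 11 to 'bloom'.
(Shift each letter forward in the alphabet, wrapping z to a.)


Shift each letter by 11: b -> m, l -> w, o -> z, o -> z, m -> x. Result: 'mwzzx'.

mwzzx


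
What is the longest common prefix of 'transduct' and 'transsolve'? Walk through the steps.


Compare from the start: 5 characters match: 'trans'. Mismatch at position 6: 'd' vs 's'.

trans


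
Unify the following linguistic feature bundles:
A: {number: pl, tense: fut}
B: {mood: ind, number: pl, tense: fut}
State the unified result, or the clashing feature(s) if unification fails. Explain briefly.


Compare features:
mood: A=_ vs B=ind -> unified: ind
number: A=pl vs B=pl -> unified: pl
tense: A=fut vs B=fut -> unified: fut
No clashes found.

Unified: {mood: ind, number: pl, tense: fut}


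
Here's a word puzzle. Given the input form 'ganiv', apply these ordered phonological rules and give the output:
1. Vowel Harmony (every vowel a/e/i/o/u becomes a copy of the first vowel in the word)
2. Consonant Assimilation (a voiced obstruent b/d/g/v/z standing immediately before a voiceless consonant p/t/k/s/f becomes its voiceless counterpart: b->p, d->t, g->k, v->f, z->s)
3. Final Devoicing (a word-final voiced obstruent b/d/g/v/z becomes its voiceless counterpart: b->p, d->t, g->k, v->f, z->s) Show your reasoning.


Starting form: 'ganiv'
Rule 1: Vowel Harmony: all vowels become 'a' (matching first vowel). 'ganiv' -> 'ganav'
Rule 2: Consonant Assimilation: no voiced obstruent (b/d/g/v/z) stands immediately before a voiceless consonant (p/t/k/s/f). No change.
Rule 3: Final Devoicing: word-final voiced obstruent 'v' becomes voiceless 'f'. 'ganav' -> 'ganaf'
Final form: 'ganaf'

ganaf


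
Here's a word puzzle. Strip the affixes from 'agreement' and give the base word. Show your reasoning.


Remove suffix '-ment' from 'agreement' to get root 'agree'.

agree


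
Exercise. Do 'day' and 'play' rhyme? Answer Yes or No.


Rime (stressed vowel + following sounds) of 'day': -ay = /eɪ/
Rime of 'play': -ay = /eɪ/
/eɪ/ and /eɪ/ are the same ending sound, so the words rhyme.

Yes


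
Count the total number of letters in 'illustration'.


Spell out 'illustration' and number each letter: i(1), l(2), l(3), u(4), s(5), t(6), r(7), a(8), t(9), i(10), o(11), n(12). Total: 12 letters.

12


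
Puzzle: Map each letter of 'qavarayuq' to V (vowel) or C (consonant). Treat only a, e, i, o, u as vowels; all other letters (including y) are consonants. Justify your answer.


Letter mapping: q = C, a = V, v = C, a = V, r = C, a = V, y = C, u = V, q = C.

CVCVCVCVC


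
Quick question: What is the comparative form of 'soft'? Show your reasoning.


Apply comparative formation (add -er): 'soft' -> 'softer'.

softer


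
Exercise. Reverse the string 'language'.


Reverse 'language' character by character: 'egaugnal'.

egaugnal


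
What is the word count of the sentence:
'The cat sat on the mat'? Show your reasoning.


Split into words: The | cat | sat | on | the | mat = 6 words.

6


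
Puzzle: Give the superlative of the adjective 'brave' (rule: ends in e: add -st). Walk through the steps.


Apply superlative formation (ends in e: add -st): 'brave' -> 'bravest'.

bravest


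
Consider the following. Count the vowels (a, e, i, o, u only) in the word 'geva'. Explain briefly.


Vowels in 'geva': e, a = 2 vowels.

2


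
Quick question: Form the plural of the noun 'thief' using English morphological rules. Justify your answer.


Apply rule: Change -f to -ves. 'thief' becomes 'thieves'.

thieves


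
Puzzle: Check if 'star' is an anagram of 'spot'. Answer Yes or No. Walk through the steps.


Sorted letters of 'star': 'arst'
Sorted letters of 'spot': 'opst'
They do not match.

No


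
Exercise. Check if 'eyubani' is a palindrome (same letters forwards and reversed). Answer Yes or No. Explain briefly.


Forward: 'eyubani'
Reversed: 'inabuye'
They differ.

No


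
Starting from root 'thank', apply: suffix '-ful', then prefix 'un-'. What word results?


Step 1: Add suffix '-ful' to 'thank' = 'thankful'
Step 2: Add prefix 'un-' to 'thankful' = 'unthankful'

unthankful


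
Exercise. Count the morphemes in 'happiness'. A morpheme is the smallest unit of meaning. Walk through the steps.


Decomposition: happy (root) + -ness (suffix) = 2 morpheme(s)

2 morphemes


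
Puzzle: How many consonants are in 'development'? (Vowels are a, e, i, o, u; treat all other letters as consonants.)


Consonants in 'development': d, v, l, p, m, n, t = 7 consonants.

7


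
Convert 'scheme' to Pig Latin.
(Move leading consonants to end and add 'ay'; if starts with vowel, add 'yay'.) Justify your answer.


'scheme': move consonant cluster 'sch' to end and add 'ay': 'emeschay'.

emeschay


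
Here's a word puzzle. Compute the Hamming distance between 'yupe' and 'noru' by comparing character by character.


Alignment:
Position 1: 'y' vs 'n' = DIFFER
Position 2: 'u' vs 'o' = DIFFER
Position 3: 'p' vs 'r' = DIFFER
Position 4: 'e' vs 'u' = DIFFER
Total differences: 4

4


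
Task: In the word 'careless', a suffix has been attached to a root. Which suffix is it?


The word 'careless' = 'care' (root) + '-less' (suffix). The suffix is '-less'.

less


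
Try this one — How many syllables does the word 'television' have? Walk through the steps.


Break 'television' into syllables: tel-e-vi-sion -> tel | e | vi | sion = 4 syllables

4 syllables


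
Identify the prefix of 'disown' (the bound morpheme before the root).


The word 'disown' = 'dis' (prefix) + 'own' (root). The prefix is 'dis'.

dis


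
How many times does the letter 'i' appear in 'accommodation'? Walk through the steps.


Letter 'i' in 'accommodation': found at position(s) 11 = 1 occurrence(s).

1


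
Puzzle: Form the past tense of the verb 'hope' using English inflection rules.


Apply rule: Add -d (word ends in -e). 'hope' becomes 'hoped'.

hoped


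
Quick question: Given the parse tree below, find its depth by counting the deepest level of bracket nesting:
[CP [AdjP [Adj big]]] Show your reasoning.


Count bracket nesting levels:
'[' at pos 0: depth = 1
'[' at pos 4: depth = 2
'[' at pos 10: depth = 3
Maximum depth reached: 3

3


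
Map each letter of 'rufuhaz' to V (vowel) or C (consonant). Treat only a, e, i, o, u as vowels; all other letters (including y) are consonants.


Letter mapping: r = C, u = V, f = C, u = V, h = C, a = V, z = C.

CVCVCVC


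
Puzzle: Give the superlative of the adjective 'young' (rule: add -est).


Apply superlative formation (add -est): 'young' -> 'youngest'.

youngest


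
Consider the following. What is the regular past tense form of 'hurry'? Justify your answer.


Apply rule: Change -y to -ied. 'hurry' becomes 'hurried'.

hurried


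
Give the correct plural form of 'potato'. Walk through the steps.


Apply rule: Add -es (consonant + o). 'potato' becomes 'potatoes'.

potatoes


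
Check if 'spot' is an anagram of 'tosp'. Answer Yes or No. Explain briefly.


Sorted letters of 'spot': 'opst'
Sorted letters of 'tosp': 'opst'
They match.

Yes


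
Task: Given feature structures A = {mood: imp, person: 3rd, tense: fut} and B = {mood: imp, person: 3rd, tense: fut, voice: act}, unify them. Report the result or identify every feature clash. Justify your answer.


Compare features:
mood: A=imp vs B=imp -> unified: imp
person: A=3rd vs B=3rd -> unified: 3rd
tense: A=fut vs B=fut -> unified: fut
voice: A=_ vs B=act -> unified: act
No clashes found.

Unified: {mood: imp, person: 3rd, tense: fut, voice: act}


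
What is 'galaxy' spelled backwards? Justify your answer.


Reverse 'galaxy' character by character: 'yxalag'.

yxalag


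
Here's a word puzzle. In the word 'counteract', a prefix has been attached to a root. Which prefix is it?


The word 'counteract' = 'counter' (prefix) + 'act' (root). The prefix is 'counter'.

counter


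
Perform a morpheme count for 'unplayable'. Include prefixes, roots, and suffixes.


Decomposition: un- (prefix) + play (root) + -able (suffix) = 3 morpheme(s)

3 morphemes


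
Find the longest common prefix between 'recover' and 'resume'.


Compare from the start: 2 characters match: 're'. Mismatch at position 3: 'c' vs 's'.

re


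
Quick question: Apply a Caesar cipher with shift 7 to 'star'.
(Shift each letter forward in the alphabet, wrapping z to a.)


Shift each letter by 7: s -> z, t -> a, a -> h, r -> y. Result: 'zahy'.

zahy


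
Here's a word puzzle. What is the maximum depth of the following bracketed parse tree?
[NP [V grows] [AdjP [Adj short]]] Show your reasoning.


Count bracket nesting levels:
'[' at pos 0: depth = 1
'[' at pos 4: depth = 2
'[' at pos 14: depth = 2
'[' at pos 20: depth = 3
Maximum depth reached: 3

3


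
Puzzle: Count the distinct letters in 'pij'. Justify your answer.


Unique letters in 'pij': {i, j, p} = 3 distinct letters.

3


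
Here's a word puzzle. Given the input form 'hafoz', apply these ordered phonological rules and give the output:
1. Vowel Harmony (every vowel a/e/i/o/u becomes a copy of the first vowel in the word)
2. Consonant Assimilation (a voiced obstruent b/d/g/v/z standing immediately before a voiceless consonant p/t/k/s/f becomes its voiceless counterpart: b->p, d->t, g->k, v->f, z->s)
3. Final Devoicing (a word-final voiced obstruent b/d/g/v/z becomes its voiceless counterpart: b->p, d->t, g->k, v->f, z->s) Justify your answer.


Starting form: 'hafoz'
Rule 1: Vowel Harmony: all vowels become 'a' (matching first vowel). 'hafoz' -> 'hafaz'
Rule 2: Consonant Assimilation: no voiced obstruent (b/d/g/v/z) stands immediately before a voiceless consonant (p/t/k/s/f). No change.
Rule 3: Final Devoicing: word-final voiced obstruent 'z' becomes voiceless 's'. 'hafaz' -> 'hafas'
Final form: 'hafas'

hafas


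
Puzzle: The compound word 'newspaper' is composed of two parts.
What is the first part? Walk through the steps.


Split 'newspaper' into 'news' + 'paper'. The first part is 'news'.

news


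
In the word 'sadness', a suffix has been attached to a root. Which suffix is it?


The word 'sadness' = 'sad' (root) + '-ness' (suffix). The suffix is '-ness'.

ness


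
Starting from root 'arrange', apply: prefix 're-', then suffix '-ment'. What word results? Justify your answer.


Step 1: Add prefix 're-' to 'arrange' = 'rearrange'
Step 2: Add suffix '-ment' to 'rearrange' = 'rearrangement'

rearrangement


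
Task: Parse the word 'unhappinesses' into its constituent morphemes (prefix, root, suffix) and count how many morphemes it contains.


Step 1: Identify prefix: 'un' (meaning: not/reverse)
Step 2: Identify root: 'happy'
Step 3: Identify suffix(es): 'ness, es'
Decomposition: un- (prefix: not/reverse) + happy (root) + -ness (suffix: state of) + -es (plural)
Total morphemes: 4

4 morphemes (un- (prefix: not/reverse) + happy (root) + -ness (suffix: state of) + -es (plural))


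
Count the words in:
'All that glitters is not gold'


Split into words: All | that | glitters | is | not | gold = 6 words.

6


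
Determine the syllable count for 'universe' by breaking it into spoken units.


Break 'universe' into syllables: u-ni-verse -> u | ni | verse = 3 syllables

3 syllables


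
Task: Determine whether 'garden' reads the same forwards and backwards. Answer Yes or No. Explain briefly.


Forward: 'garden'
Reversed: 'nedrag'
They differ.

No


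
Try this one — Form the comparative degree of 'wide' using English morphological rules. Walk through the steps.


Apply comparative formation (ends in e: add -r): 'wide' -> 'wider'.

wider


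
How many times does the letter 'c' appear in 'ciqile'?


Letter 'c' in 'ciqile': found at position(s) 1 = 1 occurrence(s).

1


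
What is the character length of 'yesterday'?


Spell out 'yesterday' and number each letter: y(1), e(2), s(3), t(4), e(5), r(6), d(7), a(8), y(9). Total: 9 letters.

9


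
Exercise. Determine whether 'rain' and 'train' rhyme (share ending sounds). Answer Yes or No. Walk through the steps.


Rime (stressed vowel + following sounds) of 'rain': -ain = /eɪn/
Rime of 'train': -ain = /eɪn/
/eɪn/ and /eɪn/ are the same ending sound, so the words rhyme.

Yes


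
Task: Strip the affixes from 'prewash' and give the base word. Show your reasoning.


Remove prefix 'pre' from 'prewash' to get root 'wash'.

wash


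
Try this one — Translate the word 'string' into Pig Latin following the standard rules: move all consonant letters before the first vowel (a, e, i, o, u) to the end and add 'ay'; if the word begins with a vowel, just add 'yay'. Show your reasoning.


'string': move consonant cluster 'str' to end and add 'ay': 'ingstray'.

ingstray


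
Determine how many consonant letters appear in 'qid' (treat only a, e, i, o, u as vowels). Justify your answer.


Consonants in 'qid': q, d = 2 consonants.

2


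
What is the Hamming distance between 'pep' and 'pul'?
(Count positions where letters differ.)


Alignment:
Position 1: 'p' vs 'p' = match
Position 2: 'e' vs 'u' = DIFFER
Position 3: 'p' vs 'l' = DIFFER
Total differences: 2

2


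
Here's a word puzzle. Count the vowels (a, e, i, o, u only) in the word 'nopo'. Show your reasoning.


Vowels in 'nopo': o, o = 2 vowels.

2


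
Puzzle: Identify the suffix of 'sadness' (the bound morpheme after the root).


The word 'sadness' = 'sad' (root) + '-ness' (suffix). The suffix is '-ness'.

ness


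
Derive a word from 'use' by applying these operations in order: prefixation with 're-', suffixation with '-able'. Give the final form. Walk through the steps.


Step 1: Add prefix 're-' to 'use' = 'reuse'
Step 2: Add suffix '-able' to 'reuse' = 'reusable'

reusable


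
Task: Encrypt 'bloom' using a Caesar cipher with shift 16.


Shift each letter by 16: b -> r, l -> b, o -> e, o -> e, m -> c. Result: 'rbeec'.

rbeec


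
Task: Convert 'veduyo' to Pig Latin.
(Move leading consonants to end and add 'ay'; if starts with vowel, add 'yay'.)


'veduyo': move consonant cluster 'v' to end and add 'ay': 'eduyovay'.

eduyovay


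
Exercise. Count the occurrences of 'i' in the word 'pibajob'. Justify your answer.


Letter 'i' in 'pibajob': found at position(s) 2 = 1 occurrence(s).

1


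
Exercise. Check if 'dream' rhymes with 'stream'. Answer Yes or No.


Rime (stressed vowel + following sounds) of 'dream': -eam = /iːm/
Rime of 'stream': -eam = /iːm/
/iːm/ and /iːm/ are the same ending sound, so the words rhyme.

Yes


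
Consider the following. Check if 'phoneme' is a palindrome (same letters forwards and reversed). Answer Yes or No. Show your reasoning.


Forward: 'phoneme'
Reversed: 'emenohp'
They differ.

No


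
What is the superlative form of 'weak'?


Apply superlative formation (add -est): 'weak' -> 'weakest'.

weakest


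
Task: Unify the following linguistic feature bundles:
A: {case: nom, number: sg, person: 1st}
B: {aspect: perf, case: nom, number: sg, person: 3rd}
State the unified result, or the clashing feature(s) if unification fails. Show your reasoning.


Compare features:
aspect: A=_ vs B=perf -> unified: perf
case: A=nom vs B=nom -> unified: nom
number: A=sg vs B=sg -> unified: sg
person: A=1st vs B=3rd -> CLASH
Clash detected on feature 'person' (1st vs 3rd); unification fails.

CLASH on 'person' (1st vs 3rd)


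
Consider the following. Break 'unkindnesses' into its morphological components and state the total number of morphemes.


Step 1: Identify prefix: 'un' (meaning: not/reverse)
Step 2: Identify root: 'kind'
Step 3: Identify suffix(es): 'ness, es'
Decomposition: un- (prefix: not/reverse) + kind (root) + -ness (suffix: state of) + -es (plural)
Total morphemes: 4

4 morphemes (un- (prefix: not/reverse) + kind (root) + -ness (suffix: state of) + -es (plural))


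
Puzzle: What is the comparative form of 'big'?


Apply comparative formation (double final consonant, add -er): 'big' -> 'bigger'.

bigger


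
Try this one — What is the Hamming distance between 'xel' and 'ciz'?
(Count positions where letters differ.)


Alignment:
Position 1: 'x' vs 'c' = DIFFER
Position 2: 'e' vs 'i' = DIFFER
Position 3: 'l' vs 'z' = DIFFER
Total differences: 3

3


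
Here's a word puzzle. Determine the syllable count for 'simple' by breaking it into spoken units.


Break 'simple' into syllables: sim-ple -> sim | ple = 2 syllables

2 syllables


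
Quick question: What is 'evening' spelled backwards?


Reverse 'evening' character by character: 'gnineve'.

gnineve


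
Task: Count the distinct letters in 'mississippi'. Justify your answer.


Unique letters in 'mississippi': {i, m, p, s} = 4 distinct letters.

4


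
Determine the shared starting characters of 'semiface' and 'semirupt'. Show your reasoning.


Compare from the start: 4 characters match: 'semi'. Mismatch at position 5: 'f' vs 'r'.

semi


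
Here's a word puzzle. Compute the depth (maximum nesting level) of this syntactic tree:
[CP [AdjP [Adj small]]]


Count bracket nesting levels:
'[' at pos 0: depth = 1
'[' at pos 4: depth = 2
'[' at pos 10: depth = 3
Maximum depth reached: 3

3


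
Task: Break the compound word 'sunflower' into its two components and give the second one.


Split 'sunflower' into 'sun' + 'flower'. The second part is 'flower'.

flower


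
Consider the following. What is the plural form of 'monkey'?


Apply rule: Add -s. 'monkey' becomes 'monkeys'.

monkeys


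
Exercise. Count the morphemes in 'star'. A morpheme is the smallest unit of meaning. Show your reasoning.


Decomposition: star (free morpheme) = 1 morpheme(s)

1 morphemes


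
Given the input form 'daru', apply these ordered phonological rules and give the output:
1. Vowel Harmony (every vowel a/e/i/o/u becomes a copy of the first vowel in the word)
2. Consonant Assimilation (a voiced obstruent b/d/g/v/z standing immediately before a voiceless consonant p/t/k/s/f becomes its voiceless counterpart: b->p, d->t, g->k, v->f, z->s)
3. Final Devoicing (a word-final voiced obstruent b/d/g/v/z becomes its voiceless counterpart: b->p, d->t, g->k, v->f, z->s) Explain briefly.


Starting form: 'daru'
Rule 1: Vowel Harmony: all vowels become 'a' (matching first vowel). 'daru' -> 'dara'
Rule 2: Consonant Assimilation: no voiced obstruent (b/d/g/v/z) stands immediately before a voiceless consonant (p/t/k/s/f). No change.
Rule 3: Final Devoicing: the word ends in the vowel 'a', not a consonant. No change.
Final form: 'dara'

dara


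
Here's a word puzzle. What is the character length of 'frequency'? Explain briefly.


Spell out 'frequency' and number each letter: f(1), r(2), e(3), q(4), u(5), e(6), n(7), c(8), y(9). Total: 9 letters.

9


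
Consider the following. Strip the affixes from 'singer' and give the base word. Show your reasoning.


Remove suffix '-er' from 'singer' to get root 'sing'.

sing


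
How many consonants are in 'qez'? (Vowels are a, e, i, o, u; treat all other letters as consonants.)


Consonants in 'qez': q, z = 2 consonants.

2


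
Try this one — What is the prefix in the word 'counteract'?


The word 'counteract' = 'counter' (prefix) + 'act' (root). The prefix is 'counter'.

counter


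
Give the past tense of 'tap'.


Apply rule: Double final consonant and add -ed. 'tap' becomes 'tapped'.

tapped


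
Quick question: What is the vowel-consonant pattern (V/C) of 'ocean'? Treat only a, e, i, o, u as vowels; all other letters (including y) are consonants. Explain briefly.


Letter mapping: o = V, c = C, e = V, a = V, n = C.

VCVVC


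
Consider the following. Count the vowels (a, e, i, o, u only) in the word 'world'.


Vowels in 'world': o = 1 vowels.

1


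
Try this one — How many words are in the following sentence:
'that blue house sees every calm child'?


Split into words: that | blue | house | sees | every | calm | child = 7 words.

7


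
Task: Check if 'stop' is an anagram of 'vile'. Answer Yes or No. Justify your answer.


Sorted letters of 'stop': 'opst'
Sorted letters of 'vile': 'eilv'
They do not match.

No


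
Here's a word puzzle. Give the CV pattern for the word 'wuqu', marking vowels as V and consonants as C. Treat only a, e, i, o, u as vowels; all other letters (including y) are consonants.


Letter mapping: w = C, u = V, q = C, u = V.

CVCV


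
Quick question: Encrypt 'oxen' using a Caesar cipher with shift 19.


Shift each letter by 19: o -> h, x -> q, e -> x, n -> g. Result: 'hqxg'.

hqxg


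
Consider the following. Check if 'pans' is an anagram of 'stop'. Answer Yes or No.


Sorted letters of 'pans': 'anps'
Sorted letters of 'stop': 'opst'
They do not match.

No


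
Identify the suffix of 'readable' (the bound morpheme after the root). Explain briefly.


The word 'readable' = 'read' (root) + '-able' (suffix). The suffix is '-able'.

able


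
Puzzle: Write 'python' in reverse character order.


Reverse 'python' character by character: 'nohtyp'.

nohtyp


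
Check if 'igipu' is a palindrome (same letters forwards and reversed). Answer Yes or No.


Forward: 'igipu'
Reversed: 'upigi'
They differ.

No


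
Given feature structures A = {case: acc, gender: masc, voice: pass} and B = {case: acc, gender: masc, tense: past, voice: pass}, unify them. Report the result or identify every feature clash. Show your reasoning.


Compare features:
case: A=acc vs B=acc -> unified: acc
gender: A=masc vs B=masc -> unified: masc
tense: A=_ vs B=past -> unified: past
voice: A=pass vs B=pass -> unified: pass
No clashes found.

Unified: {case: acc, gender: masc, tense: past, voice: pass}


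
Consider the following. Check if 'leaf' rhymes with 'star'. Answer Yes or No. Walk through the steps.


Rime (stressed vowel + following sounds) of 'leaf': -eaf = /iːf/
Rime of 'star': -ar = /ɑːr/
/iːf/ and /ɑːr/ are different ending sounds, so the words do not rhyme.

No


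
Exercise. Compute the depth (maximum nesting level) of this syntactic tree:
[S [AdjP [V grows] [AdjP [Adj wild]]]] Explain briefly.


Count bracket nesting levels:
'[' at pos 0: depth = 1
'[' at pos 3: depth = 2
'[' at pos 9: depth = 3
'[' at pos 19: depth = 3
'[' at pos 25: depth = 4
Maximum depth reached: 4

4


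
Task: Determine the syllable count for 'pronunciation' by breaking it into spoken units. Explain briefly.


Break 'pronunciation' into syllables: pro-nun-ci-a-tion -> pro | nun | ci | a | tion = 5 syllables

5 syllables


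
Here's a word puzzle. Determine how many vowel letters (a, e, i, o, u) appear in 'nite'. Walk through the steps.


Vowels in 'nite': i, e = 2 vowels.

2


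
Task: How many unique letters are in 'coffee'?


Unique letters in 'coffee': {c, e, f, o} = 4 distinct letters.

4


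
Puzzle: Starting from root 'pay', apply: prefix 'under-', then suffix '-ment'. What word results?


Step 1: Add prefix 'under-' to 'pay' = 'underpay'
Step 2: Add suffix '-ment' to 'underpay' = 'underpayment'

underpayment


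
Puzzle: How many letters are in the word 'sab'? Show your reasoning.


Spell out 'sab' and number each letter: s(1), a(2), b(3). Total: 3 letters.

3


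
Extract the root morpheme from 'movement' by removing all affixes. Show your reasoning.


Remove suffix '-ment' from 'movement' to get root 'move'.

move


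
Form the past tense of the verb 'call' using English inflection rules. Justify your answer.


Apply rule: Add -ed. 'call' becomes 'called'.

called


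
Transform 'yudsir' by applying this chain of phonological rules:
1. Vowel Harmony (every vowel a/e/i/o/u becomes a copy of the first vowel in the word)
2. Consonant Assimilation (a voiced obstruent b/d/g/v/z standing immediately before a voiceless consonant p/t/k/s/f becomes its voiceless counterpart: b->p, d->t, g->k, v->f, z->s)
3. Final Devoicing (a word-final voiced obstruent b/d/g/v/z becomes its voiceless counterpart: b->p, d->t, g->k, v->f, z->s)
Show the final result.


Starting form: 'yudsir'
Rule 1: Vowel Harmony: all vowels become 'u' (matching first vowel). 'yudsir' -> 'yudsur'
Rule 2: Consonant Assimilation: voiced obstruent before voiceless consonant becomes voiceless ('ds' -> 'ts'). 'yudsur' -> 'yutsur'
Rule 3: Final Devoicing: final consonant 'r' is not one of the voiced obstruents b/d/g/v/z. No change.
Final form: 'yutsur'

yutsur


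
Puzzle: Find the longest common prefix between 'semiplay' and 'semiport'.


Compare from the start: 5 characters match: 'semip'. Mismatch at position 6: 'l' vs 'o'.

semip


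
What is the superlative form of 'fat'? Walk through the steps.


Apply superlative formation (double final consonant, add -est): 'fat' -> 'fattest'.

fattest


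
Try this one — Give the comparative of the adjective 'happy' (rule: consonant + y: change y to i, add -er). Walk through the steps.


Apply comparative formation (consonant + y: change y to i, add -er): 'happy' -> 'happier'.

happier
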